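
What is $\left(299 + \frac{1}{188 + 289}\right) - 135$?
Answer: $\frac{78229}{477} \approx 164.0$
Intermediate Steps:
$\left(299 + \frac{1}{188 + 289}\right) - 135 = \left(299 + \frac{1}{477}\right) - 135 = \frac{142624}{477} - 135 = \frac{78229}{477}$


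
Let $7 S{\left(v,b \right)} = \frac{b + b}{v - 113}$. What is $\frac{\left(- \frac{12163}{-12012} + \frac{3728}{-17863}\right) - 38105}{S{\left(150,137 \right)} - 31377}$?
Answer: $\frac{302513144352539}{249096841331052} \approx 1.2144$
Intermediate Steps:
$S{\left(v,b \right)} = \frac{2 b}{7 \left(-113 + v\right)}$ ($S{\left(v,b \right)} = \frac{\left(b + b\right) \frac{1}{v - 113}}{7} = \frac{2 b \frac{1}{-113 + v}}{7} = \frac{2 b}{7 \left(-113 + v\right)}$)
$\frac{\left(- \frac{12163}{-12012} + \frac{3728}{-17863}\right) - 38105}{S{\left(150,137 \right)} - 31377} = \frac{\left(- \frac{12163}{-12012} + \frac{3728}{-17863}\right) - 38105}{\frac{2}{7} \cdot 137 \frac{1}{-113 + 150} - 31377} = \frac{\left(\left(-12163\right) \left(- \frac{1}{12012}\right) + 3728 \left(- \frac{1}{17863}\right)\right) - 38105}{\frac{2}{7} \cdot 137 \cdot \frac{1}{37} - 31377} = \frac{\left(\frac{12163}{12012} - \frac{3728}{17863}\right) - 38105}{\frac{2}{7} \cdot 137 \cdot \frac{1}{37} - 31377} = \frac{\frac{172486933}{214570356} - 38105}{\frac{274}{259} - 31377} = - \frac{8176030928447}{214570356 \left(- \frac{8126369}{259}\right)} = \left(- \frac{8176030928447}{214570356}\right) \left(- \frac{259}{8126369}\right) = \frac{302513144352539}{249096841331052}$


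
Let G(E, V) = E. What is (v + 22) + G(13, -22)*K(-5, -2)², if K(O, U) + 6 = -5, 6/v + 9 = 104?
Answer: 151531/95 ≈ 1595.1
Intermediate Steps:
v = 6/95 (v = 6/(-9 + 104) = 6/95 ≈ 0.063158)
K(O, U) = -11 (K(O, U) = -6 - 5 = -11)
(v + 22) + G(13, -22)*K(-5, -2)² = (6/95 + 22) + 13*(-11)² = 2096/95 + 13*121 = 2096/95 + 1573 = 151531/95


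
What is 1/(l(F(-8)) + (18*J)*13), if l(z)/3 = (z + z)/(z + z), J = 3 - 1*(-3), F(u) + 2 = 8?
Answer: 1/1407 ≈ 0.00071073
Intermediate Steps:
F(u) = 6 (F(u) = -2 + 8 = 6)
J = 6 (J = 3 + 3 = 6)
l(z) = 3 (l(z) = 3*((z + z)/(z + z)) = 3*((2*z)/((2*z))) = 3*((2*z)*(1/(2*z))) = 3*1 = 3)
1/(l(F(-8)) + (18*J)*13) = 1/(3 + (18*6)*13) = 1/(3 + 108*13) = 1/(3 + 1404) = 1/1407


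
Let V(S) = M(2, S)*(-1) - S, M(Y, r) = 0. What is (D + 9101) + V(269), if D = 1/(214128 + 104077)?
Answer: 2810386561/318205 ≈ 8832.0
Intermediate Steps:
V(S) = -S (V(S) = 0*(-1) - S = 0 - S = -S)
D = 1/318205 ≈ 3.1426e-6
(D + 9101) + V(269) = (1/318205 + 9101) - 1*269 = 2895983706/318205 - 269 = 2810386561/318205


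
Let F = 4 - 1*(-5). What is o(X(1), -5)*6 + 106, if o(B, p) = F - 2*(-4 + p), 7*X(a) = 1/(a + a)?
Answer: 268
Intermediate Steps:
F = 9 (F = 4 + 5 = 9)
X(a) = 1/(14*a) (X(a) = 1/(7*(a + a)) = 1/(7*((2*a))) = (1/(2*a))/7 = 1/(14*a))
o(B, p) = 17 - 2*p (o(B, p) = 9 - 2*(-4 + p) = 9 + (8 - 2*p) = 17 - 2*p)
o(X(1), -5)*6 + 106 = (17 - 2*(-5))*6 + 106 = (17 + 10)*6 + 106 = 27*6 + 106 = 162 + 106 = 268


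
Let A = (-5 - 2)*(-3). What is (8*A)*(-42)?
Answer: -7056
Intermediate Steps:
A = 21 (A = -7*(-3) = 21)
(8*A)*(-42) = (8*21)*(-42) = 168*(-42) = -7056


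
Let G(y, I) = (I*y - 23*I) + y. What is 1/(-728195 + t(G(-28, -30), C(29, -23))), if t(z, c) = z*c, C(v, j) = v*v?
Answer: 1/534987 ≈ 1.8692e-6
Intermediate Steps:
G(y, I) = y - 23*I + I*y (G(y, I) = (-23*I + I*y) + y = y - 23*I + I*y)
C(v, j) = v²
t(z, c) = c*z
1/(-728195 + t(G(-28, -30), C(29, -23))) = 1/(-728195 + 29²*(-28 - 23*(-30) - 30*(-28))) = 1/(-728195 + 841*(-28 + 690 + 840)) = 1/(-728195 + 841*1502) = 1/(-728195 + 1263182) = 1/534987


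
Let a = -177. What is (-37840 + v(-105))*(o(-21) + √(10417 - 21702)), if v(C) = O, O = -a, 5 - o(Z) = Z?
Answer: -979238 - 37663*I*√11285 ≈ -9.7924e+5 - 4.001e+6*I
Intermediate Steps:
o(Z) = 5 - Z
O = 177 (O = -1*(-177) = 177)
v(C) = 177
(-37840 + v(-105))*(o(-21) + √(10417 - 21702)) = (-37840 + 177)*((5 - 1*(-21)) + √(10417 - 21702)) = -37663*((5 + 21) + √(-11285)) = -37663*(26 + I*√11285) = -979238 - 37663*I*√11285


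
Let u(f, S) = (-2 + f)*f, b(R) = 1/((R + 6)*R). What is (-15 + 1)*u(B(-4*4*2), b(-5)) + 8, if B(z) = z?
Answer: -15224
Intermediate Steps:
b(R) = 1/(R*(6 + R)) (b(R) = 1/((6 + R)*R) = 1/(R*(6 + R)))
u(f, S) = f*(-2 + f)
(-15 + 1)*u(B(-4*4*2), b(-5)) + 8 = (-15 + 1)*((-4*4*2)*(-2 - 4*4*2)) + 8 = -14*(-16*2)*(-2 - 16*2) + 8 = -(-448)*(-2 - 32) + 8 = -(-448)*(-34) + 8 = -14*1088 + 8 = -15232 + 8 = -15224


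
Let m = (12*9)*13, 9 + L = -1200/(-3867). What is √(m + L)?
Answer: √2318337395/1289 ≈ 37.354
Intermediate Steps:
L = -11201/1289 (L = -9 - 1200/(-3867) = -9 - 1200*(-1/3867) = -9 + 400/1289 = -11201/1289 ≈ -8.6897)
m = 1404 (m = 108*13 = 1404)
√(m + L) = √(1404 - 11201/1289) = √(1798555/1289) = √2318337395/1289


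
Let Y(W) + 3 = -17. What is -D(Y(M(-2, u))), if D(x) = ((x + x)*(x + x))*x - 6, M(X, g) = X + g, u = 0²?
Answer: 32006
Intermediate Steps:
u = 0
Y(W) = -20 (Y(W) = -3 - 17 = -20)
D(x) = -6 + 4*x³ (D(x) = ((2*x)*(2*x))*x - 6 = (4*x²)*x - 6 = 4*x³ - 6 = -6 + 4*x³)
-D(Y(M(-2, u))) = -(-6 + 4*(-20)³) = -(-6 + 4*(-8000)) = -(-6 - 32000) = -1*(-32006) = 32006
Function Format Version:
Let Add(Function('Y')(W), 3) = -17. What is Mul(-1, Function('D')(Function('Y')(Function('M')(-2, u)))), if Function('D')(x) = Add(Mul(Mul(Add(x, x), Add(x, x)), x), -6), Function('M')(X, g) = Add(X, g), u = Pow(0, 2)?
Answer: 32006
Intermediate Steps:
u = 0
Function('Y')(W) = -20 (Function('Y')(W) = Add(-3, -17) = -20)
Function('D')(x) = Add(-6, Mul(4, Pow(x, 3))) (Function('D')(x) = Add(Mul(Mul(Mul(2, x), Mul(2, x)), x), -6) = Add(Mul(Mul(4, Pow(x, 2)), x), -6) = Add(Mul(4, Pow(x, 3)), -6) = Add(-6, Mul(4, Pow(x, 3))))
Mul(-1, Function('D')(Function('Y')(Function('M')(-2, u)))) = Mul(-1, Add(-6, Mul(4, Pow(-20, 3)))) = Mul(-1, Add(-6, Mul(4, -8000))) = Mul(-1, Add(-6, -32000)) = Mul(-1, -32006) = 32006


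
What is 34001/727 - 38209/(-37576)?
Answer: 1305399519/27317752 ≈ 47.786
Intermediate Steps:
34001/727 - 38209/(-37576) = 34001*(1/727) - 38209*(-1/37576) = 34001/727 + 38209/37576 = 1305399519/27317752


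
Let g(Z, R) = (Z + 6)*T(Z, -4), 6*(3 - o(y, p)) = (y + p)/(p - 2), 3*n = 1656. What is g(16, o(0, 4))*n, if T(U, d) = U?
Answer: 194304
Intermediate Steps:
n = 552 (n = (⅓)*1656 = 552)
o(y, p) = 3 - (p + y)/(6*(-2 + p)) (o(y, p) = 3 - (y + p)/(6*(p - 2)) = 3 - (p + y)/(6*(-2 + p)))
g(Z, R) = Z*(6 + Z) (g(Z, R) = (Z + 6)*Z = (6 + Z)*Z = Z*(6 + Z))
g(16, o(0, 4))*n = (16*(6 + 16))*552 = (16*22)*552 = 352*552 = 194304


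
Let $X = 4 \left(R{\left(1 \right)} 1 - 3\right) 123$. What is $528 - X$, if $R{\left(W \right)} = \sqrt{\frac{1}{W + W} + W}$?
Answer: $2004 - 246 \sqrt{6} \approx 1401.4$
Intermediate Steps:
$R{\left(W \right)} = \sqrt{W + \frac{1}{2 W}}$ ($R{\left(W \right)} = \sqrt{\frac{1}{2 W} + W} = \sqrt{W + \frac{1}{2 W}}$)
$X = -1476 + 246 \sqrt{6}$ ($X = 4 \left(\frac{\sqrt{\frac{2}{1} + 4 \cdot 1}}{2} \cdot 1 - 3\right) 123 = 4 \left(\frac{\sqrt{2 \cdot 1 + 4}}{2} \cdot 1 - 3\right) 123 = 4 \left(\frac{\sqrt{2 + 4}}{2} \cdot 1 - 3\right) 123 = 4 \left(\frac{\sqrt{6}}{2} \cdot 1 - 3\right) 123 = 4 \left(\frac{\sqrt{6}}{2} - 3\right) 123 = 4 \left(-3 + \frac{\sqrt{6}}{2}\right) 123 = \left(-12 + 2 \sqrt{6}\right) 123 = -1476 + 246 \sqrt{6} \approx -873.43$)
$528 - X = 528 - \left(-1476 + 246 \sqrt{6}\right) = 528 + \left(1476 - 246 \sqrt{6}\right) = 2004 - 246 \sqrt{6}$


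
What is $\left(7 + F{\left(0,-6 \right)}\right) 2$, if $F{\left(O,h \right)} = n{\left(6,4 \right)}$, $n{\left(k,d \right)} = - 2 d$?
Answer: $-2$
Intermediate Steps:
$F{\left(O,h \right)} = -8$ ($F{\left(O,h \right)} = \left(-2\right) 4 = -8$)
$\left(7 + F{\left(0,-6 \right)}\right) 2 = \left(7 - 8\right) 2 = \left(-1\right) 2 = -2$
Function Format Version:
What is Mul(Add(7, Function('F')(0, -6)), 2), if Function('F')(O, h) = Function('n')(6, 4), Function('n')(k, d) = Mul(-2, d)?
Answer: -2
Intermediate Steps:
Function('F')(O, h) = -8 (Function('F')(O, h) = Mul(-2, 4) = -8)
Mul(Add(7, Function('F')(0, -6)), 2) = Mul(Add(7, -8), 2) = Mul(-1, 2) = -2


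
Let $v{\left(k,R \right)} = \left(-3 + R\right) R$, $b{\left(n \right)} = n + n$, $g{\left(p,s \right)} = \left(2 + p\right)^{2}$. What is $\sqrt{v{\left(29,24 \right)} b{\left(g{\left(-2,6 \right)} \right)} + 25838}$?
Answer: $\sqrt{25838} \approx 160.74$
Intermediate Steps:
$b{\left(n \right)} = 2 n$
$v{\left(k,R \right)} = R \left(-3 + R\right)$
$\sqrt{v{\left(29,24 \right)} b{\left(g{\left(-2,6 \right)} \right)} + 25838} = \sqrt{24 \left(-3 + 24\right) 2 \left(2 - 2\right)^{2} + 25838} = \sqrt{24 \cdot 21 \cdot 2 \cdot 0^{2} + 25838} = \sqrt{504 \cdot 2 \cdot 0 + 25838} = \sqrt{504 \cdot 0 + 25838} = \sqrt{0 + 25838} = \sqrt{25838}$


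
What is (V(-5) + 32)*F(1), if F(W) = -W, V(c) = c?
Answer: -27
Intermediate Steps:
(V(-5) + 32)*F(1) = (-5 + 32)*(-1*1) = 27*(-1) = -27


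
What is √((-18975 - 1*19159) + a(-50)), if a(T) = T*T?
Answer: I*√35634 ≈ 188.77*I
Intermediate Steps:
a(T) = T²
√((-18975 - 1*19159) + a(-50)) = √((-18975 - 1*19159) + (-50)²) = √((-18975 - 19159) + 2500) = √(-38134 + 2500) = √(-35634) = I*√35634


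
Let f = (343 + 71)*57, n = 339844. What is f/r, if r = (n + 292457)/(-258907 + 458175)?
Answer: 82496952/11093 ≈ 7436.8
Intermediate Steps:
r = 632301/199268 (r = (339844 + 292457)/(-258907 + 458175) = 632301/199268 ≈ 3.1731)
f = 23598 (f = 414*57 = 23598)
f/r = 23598/(632301/199268) = 23598*(199268/632301) = 82496952/11093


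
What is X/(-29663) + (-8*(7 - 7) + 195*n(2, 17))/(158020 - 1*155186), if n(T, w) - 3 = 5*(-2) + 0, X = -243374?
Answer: 49940917/6466534 ≈ 7.7230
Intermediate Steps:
n(T, w) = -7 (n(T, w) = 3 + (5*(-2) + 0) = 3 + (-10 + 0) = 3 - 10 = -7)
X/(-29663) + (-8*(7 - 7) + 195*n(2, 17))/(158020 - 1*155186) = -243374/(-29663) + (-8*(7 - 7) + 195*(-7))/(158020 - 1*155186) = -243374*(-1/29663) + (-8*0 - 1365)/(158020 - 155186) = 243374/29663 + (0 - 1365)/2834 = 243374/29663 - 1365*1/2834 = 243374/29663 - 105/218 = 49940917/6466534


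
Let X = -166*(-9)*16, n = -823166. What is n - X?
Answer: -847070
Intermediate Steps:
X = 23904 (X = 1494*16 = 23904)
n - X = -823166 - 1*23904 = -823166 - 23904 = -847070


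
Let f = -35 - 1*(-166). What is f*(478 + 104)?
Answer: 76242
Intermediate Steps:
f = 131 (f = -35 + 166 = 131)
f*(478 + 104) = 131*(478 + 104) = 131*582 = 76242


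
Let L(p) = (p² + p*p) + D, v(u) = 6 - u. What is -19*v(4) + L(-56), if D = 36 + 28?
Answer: 6298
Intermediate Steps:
D = 64
L(p) = 64 + 2*p² (L(p) = (p² + p*p) + 64 = (p² + p²) + 64 = 2*p² + 64 = 64 + 2*p²)
-19*v(4) + L(-56) = -19*(6 - 1*4) + (64 + 2*(-56)²) = -19*(6 - 4) + (64 + 2*3136) = -19*2 + (64 + 6272) = -38 + 6336 = 6298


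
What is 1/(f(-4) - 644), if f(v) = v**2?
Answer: -1/628 ≈ -0.0015924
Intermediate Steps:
1/(f(-4) - 644) = 1/((-4)**2 - 644) = 1/(16 - 644) = 1/(-628) = -1/628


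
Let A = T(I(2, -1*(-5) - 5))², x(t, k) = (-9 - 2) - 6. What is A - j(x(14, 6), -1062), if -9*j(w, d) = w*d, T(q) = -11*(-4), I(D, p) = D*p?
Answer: 3942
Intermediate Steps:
x(t, k) = -17 (x(t, k) = -11 - 6 = -17)
T(q) = 44
j(w, d) = -d*w/9 (j(w, d) = -w*d/9 = -d*w/9)
A = 1936 (A = 44² = 1936)
A - j(x(14, 6), -1062) = 1936 - (-1)*(-1062)*(-17)/9 = 1936 - 1*(-2006) = 1936 + 2006 = 3942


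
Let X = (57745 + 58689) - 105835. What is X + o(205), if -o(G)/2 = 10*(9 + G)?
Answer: 6319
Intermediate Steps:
X = 10599 (X = 116434 - 105835 = 10599)
o(G) = -180 - 20*G (o(G) = -20*(9 + G) = -2*(90 + 10*G) = -180 - 20*G)
X + o(205) = 10599 + (-180 - 20*205) = 10599 + (-180 - 4100) = 10599 - 4280 = 6319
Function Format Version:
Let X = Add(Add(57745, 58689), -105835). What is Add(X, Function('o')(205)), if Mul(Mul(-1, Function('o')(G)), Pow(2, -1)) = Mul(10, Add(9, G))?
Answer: 6319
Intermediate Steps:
X = 10599 (X = Add(116434, -105835) = 10599)
Function('o')(G) = Add(-180, Mul(-20, G)) (Function('o')(G) = Mul(-2, Mul(10, Add(9, G))) = Mul(-2, Add(90, Mul(10, G))) = Add(-180, Mul(-20, G)))
Add(X, Function('o')(205)) = Add(10599, Add(-180, Mul(-20, 205))) = Add(10599, Add(-180, -4100)) = Add(10599, -4280) = 6319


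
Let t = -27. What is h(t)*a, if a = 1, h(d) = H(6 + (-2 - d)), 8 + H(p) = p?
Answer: 23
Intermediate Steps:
H(p) = -8 + p
h(d) = -4 - d (h(d) = -8 + (6 + (-2 - d)) = -8 + (4 - d) = -4 - d)
h(t)*a = (-4 - 1*(-27))*1 = (-4 + 27)*1 = 23*1 = 23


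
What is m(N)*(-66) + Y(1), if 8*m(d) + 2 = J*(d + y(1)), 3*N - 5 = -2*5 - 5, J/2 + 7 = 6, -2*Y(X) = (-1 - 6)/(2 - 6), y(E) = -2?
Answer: -579/8 ≈ -72.375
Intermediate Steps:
Y(X) = -7/8 (Y(X) = -(-1 - 6)/(2*(2 - 6)) = -(-7)/(2*(-4)) = -(-7)*(-1)/(2*4) = -1/2*7/4 = -7/8)
J = -2 (J = -14 + 2*6 = -14 + 12 = -2)
N = -10/3 (N = 5/3 + (-2*5 - 5)/3 = 5/3 + (-10 - 5)/3 = 5/3 + (1/3)*(-15) = 5/3 - 5 = -10/3 ≈ -3.3333)
m(d) = 1/4 - d/4 (m(d) = -1/4 + (-2*(d - 2))/8 = -1/4 + (-2*(-2 + d))/8 = -1/4 + (4 - 2*d)/8 = -1/4 + (1/2 - d/4) = 1/4 - d/4)
m(N)*(-66) + Y(1) = (1/4 - 1/4*(-10/3))*(-66) - 7/8 = (1/4 + 5/6)*(-66) - 7/8 = (13/12)*(-66) - 7/8 = -143/2 - 7/8 = -579/8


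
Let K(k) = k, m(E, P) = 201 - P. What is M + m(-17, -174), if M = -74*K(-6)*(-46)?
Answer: -20049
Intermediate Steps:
M = -20424 (M = -74*(-6)*(-46) = 444*(-46) = -20424)
M + m(-17, -174) = -20424 + (201 - 1*(-174)) = -20424 + (201 + 174) = -20424 + 375 = -20049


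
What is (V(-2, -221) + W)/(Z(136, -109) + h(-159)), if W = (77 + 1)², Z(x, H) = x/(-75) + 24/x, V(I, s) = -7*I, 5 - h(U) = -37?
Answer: 7774950/51463 ≈ 151.08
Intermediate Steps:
h(U) = 42 (h(U) = 5 - 1*(-37) = 5 + 37 = 42)
Z(x, H) = 24/x - x/75 (Z(x, H) = x*(-1/75) + 24/x = -x/75 + 24/x = 24/x - x/75)
W = 6084 (W = 78² = 6084)
(V(-2, -221) + W)/(Z(136, -109) + h(-159)) = (-7*(-2) + 6084)/((24/136 - 1/75*136) + 42) = (14 + 6084)/((24*(1/136) - 136/75) + 42) = 6098/((3/17 - 136/75) + 42) = 6098/(-2087/1275 + 42) = 6098/(51463/1275) = 6098*(1275/51463) = 7774950/51463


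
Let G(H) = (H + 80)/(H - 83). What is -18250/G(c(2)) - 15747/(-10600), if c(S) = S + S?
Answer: 3820968187/222600 ≈ 17165.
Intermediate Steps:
c(S) = 2*S
G(H) = (80 + H)/(-83 + H)
-18250/G(c(2)) - 15747/(-10600) = -18250*(-83 + 2*2)/(80 + 2*2) - 15747/(-10600) = -18250*(-83 + 4)/(80 + 4) - 15747*(-1/10600) = -18250/(84/(-79)) + 15747/10600 = -18250/((-1/79*84)) + 15747/10600 = -18250/(-84/79) + 15747/10600 = -18250*(-79/84) + 15747/10600 = 720875/42 + 15747/10600 = 3820968187/222600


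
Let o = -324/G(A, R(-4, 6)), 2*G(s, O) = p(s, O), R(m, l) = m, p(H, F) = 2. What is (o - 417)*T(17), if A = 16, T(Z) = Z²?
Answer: -214149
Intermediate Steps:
G(s, O) = 1 (G(s, O) = (½)*2 = 1)
o = -324 (o = -324/1 = -324*1 = -324)
(o - 417)*T(17) = (-324 - 417)*17² = -741*289 = -214149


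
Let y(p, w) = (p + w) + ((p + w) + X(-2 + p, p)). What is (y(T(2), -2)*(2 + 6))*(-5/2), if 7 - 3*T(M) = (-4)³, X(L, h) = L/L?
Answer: -2660/3 ≈ -886.67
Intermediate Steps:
X(L, h) = 1
T(M) = 71/3 (T(M) = 7/3 - ⅓*(-4)³ = 7/3 - ⅓*(-64) = 7/3 + 64/3 = 71/3)
y(p, w) = 1 + 2*p + 2*w (y(p, w) = (p + w) + ((p + w) + 1) = (p + w) + (1 + p + w) = 1 + 2*p + 2*w)
(y(T(2), -2)*(2 + 6))*(-5/2) = ((1 + 2*(71/3) + 2*(-2))*(2 + 6))*(-5/2) = ((1 + 142/3 - 4)*8)*(-5*½) = ((133/3)*8)*(-5/2) = (1064/3)*(-5/2) = -2660/3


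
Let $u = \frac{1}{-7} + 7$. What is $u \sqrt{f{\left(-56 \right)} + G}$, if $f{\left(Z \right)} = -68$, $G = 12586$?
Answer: $\frac{48 \sqrt{12518}}{7} \approx 767.2$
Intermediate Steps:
$u = \frac{48}{7}$ ($u = - \frac{1}{7} + 7 = \frac{48}{7} \approx 6.8571$)
$u \sqrt{f{\left(-56 \right)} + G} = \frac{48 \sqrt{-68 + 12586}}{7} = \frac{48 \sqrt{12518}}{7}$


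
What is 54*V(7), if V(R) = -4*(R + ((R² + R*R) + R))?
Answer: -24192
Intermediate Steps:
V(R) = -8*R - 8*R² (V(R) = -4*(R + ((R² + R²) + R)) = -4*(R + (2*R² + R)) = -4*(R + (R + 2*R²)) = -4*(2*R + 2*R²) = -8*R - 8*R²)
54*V(7) = 54*(-8*7*(1 + 7)) = 54*(-8*7*8) = 54*(-448) = -24192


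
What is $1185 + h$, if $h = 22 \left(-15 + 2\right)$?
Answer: $899$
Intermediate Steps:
$h = -286$ ($h = 22 \left(-13\right) = -286$)
$1185 + h = 1185 - 286 = 899$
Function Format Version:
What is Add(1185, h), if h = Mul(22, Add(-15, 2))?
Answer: 899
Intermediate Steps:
h = -286 (h = Mul(22, -13) = -286)
Add(1185, h) = Add(1185, -286) = 899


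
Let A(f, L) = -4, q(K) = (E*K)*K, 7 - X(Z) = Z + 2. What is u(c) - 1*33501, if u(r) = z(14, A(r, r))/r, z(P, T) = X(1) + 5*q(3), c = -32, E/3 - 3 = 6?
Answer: -1073251/32 ≈ -33539.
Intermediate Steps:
E = 27 (E = 9 + 3*6 = 9 + 18 = 27)
X(Z) = 5 - Z (X(Z) = 7 - (Z + 2) = 7 - (2 + Z) = 7 + (-2 - Z) = 5 - Z)
q(K) = 27*K² (q(K) = (27*K)*K = 27*K²)
z(P, T) = 1219 (z(P, T) = (5 - 1*1) + 5*(27*3²) = (5 - 1) + 5*(27*9) = 4 + 5*243 = 4 + 1215 = 1219)
u(r) = 1219/r
u(c) - 1*33501 = 1219/(-32) - 1*33501 = 1219*(-1/32) - 33501 = -1219/32 - 33501 = -1073251/32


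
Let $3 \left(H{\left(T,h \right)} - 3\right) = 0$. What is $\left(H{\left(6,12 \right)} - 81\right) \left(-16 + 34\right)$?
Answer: $-1404$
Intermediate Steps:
$H{\left(T,h \right)} = 3$ ($H{\left(T,h \right)} = 3 + \frac{1}{3} \cdot 0 = 3 + 0 = 3$)
$\left(H{\left(6,12 \right)} - 81\right) \left(-16 + 34\right) = \left(3 - 81\right) \left(-16 + 34\right) = \left(-78\right) 18 = -1404$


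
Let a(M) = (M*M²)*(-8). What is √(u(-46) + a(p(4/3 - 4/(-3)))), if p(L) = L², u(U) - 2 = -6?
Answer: 2*I*√525017/27 ≈ 53.673*I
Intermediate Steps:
u(U) = -4 (u(U) = 2 - 6 = -4)
a(M) = -8*M³ (a(M) = M³*(-8) = -8*M³)
√(u(-46) + a(p(4/3 - 4/(-3)))) = √(-4 - 8*(4/3 - 4/(-3))⁶) = √(-4 - 8*(4*(⅓) - 4*(-⅓))⁶) = √(-4 - 8*(4/3 + 4/3)⁶) = √(-4 - 8*((8/3)²)³) = √(-4 - 8*(64/9)³) = √(-4 - 8*262144/729) = √(-4 - 2097152/729) = √(-2100068/729) = 2*I*√525017/27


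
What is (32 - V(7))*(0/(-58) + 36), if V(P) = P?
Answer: 900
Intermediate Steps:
(32 - V(7))*(0/(-58) + 36) = (32 - 1*7)*(0/(-58) + 36) = (32 - 7)*(0*(-1/58) + 36) = 25*(0 + 36) = 25*36 = 900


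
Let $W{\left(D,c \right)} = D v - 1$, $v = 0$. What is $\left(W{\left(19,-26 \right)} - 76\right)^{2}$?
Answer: $5929$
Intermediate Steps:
$W{\left(D,c \right)} = -1$ ($W{\left(D,c \right)} = D 0 - 1 = 0 - 1 = -1$)
$\left(W{\left(19,-26 \right)} - 76\right)^{2} = \left(-1 - 76\right)^{2} = \left(-77\right)^{2} = 5929$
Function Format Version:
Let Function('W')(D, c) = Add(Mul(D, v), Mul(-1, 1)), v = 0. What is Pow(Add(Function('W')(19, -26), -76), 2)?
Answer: 5929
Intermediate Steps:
Function('W')(D, c) = -1 (Function('W')(D, c) = Add(Mul(D, 0), Mul(-1, 1)) = Add(0, -1) = -1)
Pow(Add(Function('W')(19, -26), -76), 2) = Pow(Add(-1, -76), 2) = Pow(-77, 2) = 5929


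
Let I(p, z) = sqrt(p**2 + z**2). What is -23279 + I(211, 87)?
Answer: -23279 + sqrt(52090) ≈ -23051.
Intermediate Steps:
-23279 + I(211, 87) = -23279 + sqrt(211**2 + 87**2) = -23279 + sqrt(44521 + 7569) = -23279 + sqrt(52090)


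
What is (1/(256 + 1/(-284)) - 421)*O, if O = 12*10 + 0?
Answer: -3672921480/72703 ≈ -50520.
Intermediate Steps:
O = 120 (O = 120 + 0 = 120)
(1/(256 + 1/(-284)) - 421)*O = (1/(256 + 1/(-284)) - 421)*120 = (1/(256 - 1/284) - 421)*120 = (1/(72703/284) - 421)*120 = (284/72703 - 421)*120 = -30607679/72703*120 = -3672921480/72703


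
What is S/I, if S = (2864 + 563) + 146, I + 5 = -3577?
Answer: -397/398 ≈ -0.99749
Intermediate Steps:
I = -3582 (I = -5 - 3577 = -3582)
S = 3573 (S = 3427 + 146 = 3573)
S/I = 3573/(-3582) = 3573*(-1/3582) = -397/398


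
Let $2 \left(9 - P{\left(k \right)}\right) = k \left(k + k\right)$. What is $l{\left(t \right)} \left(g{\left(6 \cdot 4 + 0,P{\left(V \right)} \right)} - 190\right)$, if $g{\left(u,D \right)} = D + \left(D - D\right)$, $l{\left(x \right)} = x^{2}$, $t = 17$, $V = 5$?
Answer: $-59534$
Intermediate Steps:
$P{\left(k \right)} = 9 - k^{2}$ ($P{\left(k \right)} = 9 - \frac{k \left(k + k\right)}{2} = 9 - \frac{k 2 k}{2} = 9 - \frac{2 k^{2}}{2} = 9 - k^{2}$)
$g{\left(u,D \right)} = D$ ($g{\left(u,D \right)} = D + 0 = D$)
$l{\left(t \right)} \left(g{\left(6 \cdot 4 + 0,P{\left(V \right)} \right)} - 190\right) = 17^{2} \left(\left(9 - 5^{2}\right) - 190\right) = 289 \left(\left(9 - 25\right) - 190\right) = 289 \left(-16 - 190\right) = 289 \left(-206\right) = -59534$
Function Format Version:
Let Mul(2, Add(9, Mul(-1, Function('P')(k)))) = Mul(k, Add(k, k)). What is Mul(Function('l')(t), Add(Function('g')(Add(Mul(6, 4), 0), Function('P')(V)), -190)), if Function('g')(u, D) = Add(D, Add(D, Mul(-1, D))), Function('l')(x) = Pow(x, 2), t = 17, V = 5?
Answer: -59534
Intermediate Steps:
Function('P')(k) = Add(9, Mul(-1, Pow(k, 2))) (Function('P')(k) = Add(9, Mul(Rational(-1, 2), Mul(k, Add(k, k)))) = Add(9, Mul(Rational(-1, 2), Mul(k, Mul(2, k)))) = Add(9, Mul(Rational(-1, 2), Mul(2, Pow(k, 2)))) = Add(9, Mul(-1, Pow(k, 2))))
Function('g')(u, D) = D (Function('g')(u, D) = Add(D, 0) = D)
Mul(Function('l')(t), Add(Function('g')(Add(Mul(6, 4), 0), Function('P')(V)), -190)) = Mul(Pow(17, 2), Add(Add(9, Mul(-1, Pow(5, 2))), -190)) = Mul(289, Add(Add(9, Mul(-1, 25)), -190)) = Mul(289, Add(Add(9, -25), -190)) = Mul(289, Add(-16, -190)) = Mul(289, -206) = -59534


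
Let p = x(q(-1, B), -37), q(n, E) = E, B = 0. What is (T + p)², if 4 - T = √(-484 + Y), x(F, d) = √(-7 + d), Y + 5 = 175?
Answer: (4 - I*√314 + 2*I*√11)² ≈ -106.92 - 88.694*I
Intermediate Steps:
Y = 170 (Y = -5 + 175 = 170)
p = 2*I*√11 (p = √(-7 - 37) = √(-44) = 2*I*√11 ≈ 6.6332*I)
T = 4 - I*√314 (T = 4 - √(-484 + 170) = 4 - √(-314) = 4 - I*√314 ≈ 4.0 - 17.72*I)
(T + p)² = ((4 - I*√314) + 2*I*√11)² = (4 - I*√314 + 2*I*√11)²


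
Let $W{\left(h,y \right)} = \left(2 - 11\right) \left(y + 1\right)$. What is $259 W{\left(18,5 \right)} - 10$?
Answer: $-13996$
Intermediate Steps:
$W{\left(h,y \right)} = -9 - 9 y$ ($W{\left(h,y \right)} = - 9 \left(1 + y\right) = -9 - 9 y$)
$259 W{\left(18,5 \right)} - 10 = 259 \left(-9 - 45\right) - 10 = 259 \left(-54\right) - 10 = -13986 - 10 = -13996$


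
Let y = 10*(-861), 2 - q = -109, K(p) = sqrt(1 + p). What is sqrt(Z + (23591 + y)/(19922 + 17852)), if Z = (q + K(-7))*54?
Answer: sqrt(8553255097838 + 77051254104*I*sqrt(6))/37774 ≈ 77.428 + 0.85416*I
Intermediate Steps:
q = 111 (q = 2 - 1*(-109) = 2 + 109 = 111)
y = -8610
Z = 5994 + 54*I*sqrt(6) (Z = (111 + sqrt(1 - 7))*54 = (111 + sqrt(-6))*54 = (111 + I*sqrt(6))*54 = 5994 + 54*I*sqrt(6) ≈ 5994.0 + 132.27*I)
sqrt(Z + (23591 + y)/(19922 + 17852)) = sqrt((5994 + 54*I*sqrt(6)) + (23591 - 8610)/(19922 + 17852)) = sqrt((5994 + 54*I*sqrt(6)) + 14981/37774) = sqrt(226432337/37774 + 54*I*sqrt(6))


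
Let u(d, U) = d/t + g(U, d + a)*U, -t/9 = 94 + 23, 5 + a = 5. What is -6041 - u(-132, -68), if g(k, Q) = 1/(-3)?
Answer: -2128391/351 ≈ -6063.8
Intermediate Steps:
a = 0 (a = -5 + 5 = 0)
g(k, Q) = -1/3
t = -1053 (t = -9*(94 + 23) = -9*117 = -1053)
u(d, U) = -U/3 - d/1053 (u(d, U) = d/(-1053) - U/3 = -d/1053 - U/3 = -U/3 - d/1053)
-6041 - u(-132, -68) = -6041 - (-1/3*(-68) - 1/1053*(-132)) = -6041 - (68/3 + 44/351) = -6041 - 1*8000/351 = -6041 - 8000/351 = -2128391/351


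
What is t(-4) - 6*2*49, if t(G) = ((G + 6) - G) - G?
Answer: -578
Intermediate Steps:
t(G) = 6 - G (t(G) = ((6 + G) - G) - G = 6 - G)
t(-4) - 6*2*49 = (6 - 1*(-4)) - 6*2*49 = (6 + 4) - 12*49 = 10 - 588 = -578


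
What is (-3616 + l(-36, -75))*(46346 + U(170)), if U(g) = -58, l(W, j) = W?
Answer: -169043776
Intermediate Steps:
(-3616 + l(-36, -75))*(46346 + U(170)) = (-3616 - 36)*(46346 - 58) = -3652*46288 = -169043776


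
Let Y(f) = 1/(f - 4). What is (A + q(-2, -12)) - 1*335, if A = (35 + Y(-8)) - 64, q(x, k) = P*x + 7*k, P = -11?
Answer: -5113/12 ≈ -426.08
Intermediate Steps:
Y(f) = 1/(-4 + f)
q(x, k) = -11*x + 7*k
A = -349/12 (A = (35 + 1/(-4 - 8)) - 64 = (35 + 1/(-12)) - 64 = (35 - 1/12) - 64 = 419/12 - 64 = -349/12 ≈ -29.083)
(A + q(-2, -12)) - 1*335 = (-349/12 + (-11*(-2) + 7*(-12))) - 1*335 = (-349/12 + (22 - 84)) - 335 = (-349/12 - 62) - 335 = -1093/12 - 335 = -5113/12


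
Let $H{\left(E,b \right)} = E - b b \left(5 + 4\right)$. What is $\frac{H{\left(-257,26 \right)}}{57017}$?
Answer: $- \frac{6341}{57017} \approx -0.11121$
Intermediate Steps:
$H{\left(E,b \right)} = E - 9 b^{2}$ ($H{\left(E,b \right)} = E - b^{2} \cdot 9 = E - 9 b^{2}$)
$\frac{H{\left(-257,26 \right)}}{57017} = \frac{-257 - 9 \cdot 26^{2}}{57017} = \left(-257 - 6084\right) \frac{1}{57017} = \left(-6341\right) \frac{1}{57017} = - \frac{6341}{57017}$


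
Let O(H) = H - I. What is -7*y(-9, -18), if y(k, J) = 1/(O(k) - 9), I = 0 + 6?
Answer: 7/24 ≈ 0.29167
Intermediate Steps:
I = 6
O(H) = -6 + H (O(H) = H - 1*6 = H - 6 = -6 + H)
y(k, J) = 1/(-15 + k) (y(k, J) = 1/((-6 + k) - 9) = 1/(-15 + k))
-7*y(-9, -18) = -7/(-15 - 9) = -7/(-24) = -7*(-1/24) = 7/24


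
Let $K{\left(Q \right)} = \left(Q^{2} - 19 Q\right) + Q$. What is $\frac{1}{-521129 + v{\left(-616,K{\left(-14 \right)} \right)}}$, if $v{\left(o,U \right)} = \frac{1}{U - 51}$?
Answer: $- \frac{397}{206888212} \approx -1.9189 \cdot 10^{-6}$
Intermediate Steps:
$K{\left(Q \right)} = Q^{2} - 18 Q$
$v{\left(o,U \right)} = \frac{1}{-51 + U}$
$\frac{1}{-521129 + v{\left(-616,K{\left(-14 \right)} \right)}} = \frac{1}{-521129 + \frac{1}{-51 - 14 \left(-18 - 14\right)}} = \frac{1}{-521129 + \frac{1}{-51 - -448}} = \frac{1}{-521129 + \frac{1}{-51 + 448}} = \frac{1}{-521129 + \frac{1}{397}} = \frac{1}{- \frac{206888212}{397}} = - \frac{397}{206888212}$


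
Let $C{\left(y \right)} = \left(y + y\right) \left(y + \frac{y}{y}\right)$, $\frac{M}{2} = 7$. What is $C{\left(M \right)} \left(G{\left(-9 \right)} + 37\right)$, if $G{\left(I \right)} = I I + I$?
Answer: $45780$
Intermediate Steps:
$M = 14$ ($M = 2 \cdot 7 = 14$)
$C{\left(y \right)} = 2 y \left(1 + y\right)$ ($C{\left(y \right)} = 2 y \left(y + 1\right) = 2 y \left(1 + y\right)$)
$G{\left(I \right)} = I + I^{2}$ ($G{\left(I \right)} = I^{2} + I = I + I^{2}$)
$C{\left(M \right)} \left(G{\left(-9 \right)} + 37\right) = 2 \cdot 14 \left(1 + 14\right) \left(- 9 \left(1 - 9\right) + 37\right) = 2 \cdot 14 \cdot 15 \left(\left(-9\right) \left(-8\right) + 37\right) = 420 \left(72 + 37\right) = 420 \cdot 109 = 45780$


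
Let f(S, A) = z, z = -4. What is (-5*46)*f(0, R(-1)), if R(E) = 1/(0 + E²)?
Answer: 920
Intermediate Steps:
R(E) = E⁻² (R(E) = 1/(E²) = E⁻²)
f(S, A) = -4
(-5*46)*f(0, R(-1)) = -5*46*(-4) = -230*(-4) = 920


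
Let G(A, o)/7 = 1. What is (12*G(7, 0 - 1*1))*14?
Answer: 1176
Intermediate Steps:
G(A, o) = 7 (G(A, o) = 7*1 = 7)
(12*G(7, 0 - 1*1))*14 = (12*7)*14 = 84*14 = 1176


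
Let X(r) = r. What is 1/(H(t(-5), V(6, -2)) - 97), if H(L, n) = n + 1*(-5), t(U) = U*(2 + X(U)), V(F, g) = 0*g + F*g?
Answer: -1/114 ≈ -0.0087719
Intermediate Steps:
V(F, g) = F*g (V(F, g) = 0 + F*g = F*g)
t(U) = U*(2 + U)
H(L, n) = -5 + n (H(L, n) = n - 5 = -5 + n)
1/(H(t(-5), V(6, -2)) - 97) = 1/((-5 + 6*(-2)) - 97) = 1/((-5 - 12) - 97) = 1/(-17 - 97) = 1/(-114) = -1/114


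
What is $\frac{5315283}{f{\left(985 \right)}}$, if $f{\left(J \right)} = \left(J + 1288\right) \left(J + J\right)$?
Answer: $\frac{5315283}{4477810} \approx 1.187$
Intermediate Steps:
$f{\left(J \right)} = 2 J \left(1288 + J\right)$ ($f{\left(J \right)} = \left(1288 + J\right) 2 J = 2 J \left(1288 + J\right)$)
$\frac{5315283}{f{\left(985 \right)}} = \frac{5315283}{2 \cdot 985 \left(1288 + 985\right)} = \frac{5315283}{2 \cdot 985 \cdot 2273} = \frac{5315283}{4477810}$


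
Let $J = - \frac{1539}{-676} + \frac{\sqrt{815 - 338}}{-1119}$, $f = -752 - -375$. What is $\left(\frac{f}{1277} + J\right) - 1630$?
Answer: $- \frac{1405390309}{863252} - \frac{\sqrt{53}}{373} \approx -1628.0$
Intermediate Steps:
$f = -377$ ($f = -752 + 375 = -377$)
$J = \frac{1539}{676} - \frac{\sqrt{53}}{373}$ ($J = \left(-1539\right) \left(- \frac{1}{676}\right) + \sqrt{815 - 338} \left(- \frac{1}{1119}\right) = \frac{1539}{676} + \sqrt{477} \left(- \frac{1}{1119}\right) = \frac{1539}{676} + 3 \sqrt{53} \left(- \frac{1}{1119}\right) = \frac{1539}{676} - \frac{\sqrt{53}}{373} \approx 2.2571$)
$\left(\frac{f}{1277} + J\right) - 1630 = \left(- \frac{377}{1277} + \left(\frac{1539}{676} - \frac{\sqrt{53}}{373}\right)\right) - 1630 = \left(\frac{1710451}{863252} - \frac{\sqrt{53}}{373}\right) - 1630 = - \frac{1405390309}{863252} - \frac{\sqrt{53}}{373}$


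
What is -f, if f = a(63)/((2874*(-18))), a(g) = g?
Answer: 7/5748 ≈ 0.0012178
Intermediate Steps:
f = -7/5748 (f = 63/((2874*(-18))) = 63/(-51732) = 63*(-1/51732) = -7/5748 ≈ -0.0012178)
-f = -1*(-7/5748) = 7/5748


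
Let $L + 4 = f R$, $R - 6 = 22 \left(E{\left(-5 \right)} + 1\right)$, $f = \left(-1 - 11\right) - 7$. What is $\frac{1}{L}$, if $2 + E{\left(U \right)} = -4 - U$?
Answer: $- \frac{1}{118} \approx -0.0084746$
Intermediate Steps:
$E{\left(U \right)} = -6 - U$ ($E{\left(U \right)} = -2 - \left(4 + U\right) = -6 - U$)
$f = -19$ ($f = -12 - 7 = -19$)
$R = 6$ ($R = 6 + 22 \left(\left(-6 - -5\right) + 1\right) = 6 + 22 \left(\left(-6 + 5\right) + 1\right) = 6 + 22 \left(-1 + 1\right) = 6 + 22 \cdot 0 = 6 + 0 = 6$)
$L = -118$ ($L = -4 - 114 = -118$)
$\frac{1}{L} = \frac{1}{-118} = - \frac{1}{118}$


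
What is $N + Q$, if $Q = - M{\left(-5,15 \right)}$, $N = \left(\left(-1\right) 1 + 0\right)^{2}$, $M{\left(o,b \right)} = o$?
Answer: $6$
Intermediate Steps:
$N = 1$ ($N = \left(-1 + 0\right)^{2} = \left(-1\right)^{2} = 1$)
$Q = 5$ ($Q = \left(-1\right) \left(-5\right) = 5$)
$N + Q = 1 + 5 = 6$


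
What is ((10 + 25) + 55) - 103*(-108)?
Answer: 11214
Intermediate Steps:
((10 + 25) + 55) - 103*(-108) = (35 + 55) + 11124 = 90 + 11124 = 11214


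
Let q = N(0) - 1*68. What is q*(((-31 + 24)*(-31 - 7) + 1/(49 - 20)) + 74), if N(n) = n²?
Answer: -670548/29 ≈ -23122.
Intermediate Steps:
q = -68 (q = 0² - 1*68 = 0 - 68 = -68)
q*(((-31 + 24)*(-31 - 7) + 1/(49 - 20)) + 74) = -68*(((-31 + 24)*(-31 - 7) + 1/(49 - 20)) + 74) = -68*((-7*(-38) + 1/29) + 74) = -68*((266 + 1/29) + 74) = -68*(7715/29 + 74) = -68*9861/29 = -670548/29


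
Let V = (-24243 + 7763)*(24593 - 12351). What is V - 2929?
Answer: -201751089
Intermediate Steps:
V = -201748160 (V = -16480*12242 = -201748160)
V - 2929 = -201748160 - 2929 = -201751089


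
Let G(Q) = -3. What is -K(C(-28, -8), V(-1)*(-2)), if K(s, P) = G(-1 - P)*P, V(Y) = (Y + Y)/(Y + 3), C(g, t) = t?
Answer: 6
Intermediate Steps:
V(Y) = 2*Y/(3 + Y) (V(Y) = (2*Y)/(3 + Y) = 2*Y/(3 + Y))
K(s, P) = -3*P
-K(C(-28, -8), V(-1)*(-2)) = -(-3)*(2*(-1)/(3 - 1))*(-2) = -(-3)*(2*(-1)/2)*(-2) = -(-3)*(2*(-1)*(1/2))*(-2) = -(-3)*(-1*(-2)) = -(-3)*2 = -1*(-6) = 6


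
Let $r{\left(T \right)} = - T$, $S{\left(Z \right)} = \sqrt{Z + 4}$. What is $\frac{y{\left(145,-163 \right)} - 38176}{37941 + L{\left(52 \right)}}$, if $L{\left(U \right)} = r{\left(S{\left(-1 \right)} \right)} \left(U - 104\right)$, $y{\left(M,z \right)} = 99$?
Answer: $- \frac{481559819}{479837123} + \frac{1980004 \sqrt{3}}{1439511369} \approx -1.0012$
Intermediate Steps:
$S{\left(Z \right)} = \sqrt{4 + Z}$
$L{\left(U \right)} = - \sqrt{3} \left(-104 + U\right)$ ($L{\left(U \right)} = - \sqrt{4 - 1} \left(U - 104\right) = - \sqrt{3} \left(-104 + U\right)$)
$\frac{y{\left(145,-163 \right)} - 38176}{37941 + L{\left(52 \right)}} = \frac{99 - 38176}{37941 + \sqrt{3} \left(104 - 52\right)} = - \frac{38077}{37941 + \sqrt{3} \left(104 - 52\right)} = - \frac{38077}{37941 + \sqrt{3} \cdot 52} = - \frac{38077}{37941 + 52 \sqrt{3}}$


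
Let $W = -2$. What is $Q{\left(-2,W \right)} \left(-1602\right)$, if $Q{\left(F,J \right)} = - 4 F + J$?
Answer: $-9612$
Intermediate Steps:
$Q{\left(F,J \right)} = J - 4 F$
$Q{\left(-2,W \right)} \left(-1602\right) = \left(-2 - -8\right) \left(-1602\right) = \left(-2 + 8\right) \left(-1602\right) = 6 \left(-1602\right) = -9612$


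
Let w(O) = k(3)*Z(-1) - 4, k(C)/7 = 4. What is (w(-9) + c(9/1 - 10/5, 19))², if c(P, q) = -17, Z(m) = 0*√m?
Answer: 441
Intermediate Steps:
Z(m) = 0
k(C) = 28 (k(C) = 7*4 = 28)
w(O) = -4 (w(O) = 28*0 - 4 = 0 - 4 = -4)
(w(-9) + c(9/1 - 10/5, 19))² = (-4 - 17)² = (-21)² = 441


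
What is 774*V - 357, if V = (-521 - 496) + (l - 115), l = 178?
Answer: -738753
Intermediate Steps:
V = -954 (V = (-521 - 496) + (178 - 115) = -1017 + 63 = -954)
774*V - 357 = 774*(-954) - 357 = -738396 - 357 = -738753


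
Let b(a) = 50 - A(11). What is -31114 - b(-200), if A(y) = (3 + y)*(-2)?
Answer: -31192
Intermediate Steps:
A(y) = -6 - 2*y
b(a) = 78 (b(a) = 50 - (-6 - 2*11) = 50 - (-6 - 22) = 50 - 1*(-28) = 50 + 28 = 78)
-31114 - b(-200) = -31114 - 1*78 = -31114 - 78 = -31192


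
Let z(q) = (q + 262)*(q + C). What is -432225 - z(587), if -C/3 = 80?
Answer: -726828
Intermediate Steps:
C = -240 (C = -3*80 = -240)
z(q) = (-240 + q)*(262 + q) (z(q) = (q + 262)*(q - 240) = (262 + q)*(-240 + q) = (-240 + q)*(262 + q))
-432225 - z(587) = -432225 - (-62880 + 587² + 22*587) = -432225 - (-62880 + 344569 + 12914) = -432225 - 1*294603 = -432225 - 294603 = -726828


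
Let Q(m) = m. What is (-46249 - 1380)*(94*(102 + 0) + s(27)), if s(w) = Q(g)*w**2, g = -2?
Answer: -387223770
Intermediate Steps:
s(w) = -2*w**2
(-46249 - 1380)*(94*(102 + 0) + s(27)) = (-46249 - 1380)*(94*(102 + 0) - 2*27**2) = -47629*(94*102 - 2*729) = -47629*(9588 - 1458) = -47629*8130 = -387223770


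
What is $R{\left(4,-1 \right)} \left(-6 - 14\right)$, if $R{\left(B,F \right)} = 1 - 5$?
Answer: $80$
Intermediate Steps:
$R{\left(B,F \right)} = -4$ ($R{\left(B,F \right)} = 1 - 5 = -4$)
$R{\left(4,-1 \right)} \left(-6 - 14\right) = - 4 \left(-6 - 14\right) = \left(-4\right) \left(-20\right) = 80$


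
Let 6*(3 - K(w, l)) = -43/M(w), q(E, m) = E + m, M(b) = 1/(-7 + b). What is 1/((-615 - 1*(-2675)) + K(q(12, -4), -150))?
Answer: 6/12421 ≈ 0.00048305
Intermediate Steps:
K(w, l) = -283/6 + 43*w/6 (K(w, l) = 3 - (-43)/(6*(1/(-7 + w))) = 3 - (-43)*(-7 + w)/6 = 3 - (301 - 43*w)/6 = 3 + (-301/6 + 43*w/6) = -283/6 + 43*w/6)
1/((-615 - 1*(-2675)) + K(q(12, -4), -150)) = 1/((-615 - 1*(-2675)) + (-283/6 + 43*(12 - 4)/6)) = 1/((-615 + 2675) + (-283/6 + (43/6)*8)) = 1/(2060 + (-283/6 + 172/3)) = 1/(2060 + 61/6) = 1/(12421/6) = 6/12421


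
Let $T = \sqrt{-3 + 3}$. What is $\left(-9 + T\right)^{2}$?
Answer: $81$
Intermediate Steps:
$T = 0$ ($T = \sqrt{0} = 0$)
$\left(-9 + T\right)^{2} = \left(-9 + 0\right)^{2} = \left(-9\right)^{2} = 81$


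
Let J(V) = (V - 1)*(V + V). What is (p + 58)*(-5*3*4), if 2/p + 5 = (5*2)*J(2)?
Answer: -24384/7 ≈ -3483.4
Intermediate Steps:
J(V) = 2*V*(-1 + V) (J(V) = (-1 + V)*(2*V) = 2*V*(-1 + V))
p = 2/35 (p = 2/(-5 + (5*2)*(2*2*(-1 + 2))) = 2/(-5 + 10*(2*2*1)) = 2/(-5 + 10*4) = 2/(-5 + 40) = 2/35 ≈ 0.057143)
(p + 58)*(-5*3*4) = (2/35 + 58)*(-5*3*4) = 2032*(-15*4)/35 = (2032/35)*(-60) = -24384/7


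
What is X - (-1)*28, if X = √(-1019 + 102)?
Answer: 28 + I*√917 ≈ 28.0 + 30.282*I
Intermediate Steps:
X = I*√917 (X = √(-917) = I*√917 ≈ 30.282*I)
X - (-1)*28 = I*√917 - (-1)*28 = I*√917 - 1*(-28) = I*√917 + 28 = 28 + I*√917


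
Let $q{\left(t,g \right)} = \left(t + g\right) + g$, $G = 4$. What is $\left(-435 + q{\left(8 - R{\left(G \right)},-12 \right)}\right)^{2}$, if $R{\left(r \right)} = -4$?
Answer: $199809$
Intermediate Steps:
$q{\left(t,g \right)} = t + 2 g$ ($q{\left(t,g \right)} = \left(g + t\right) + g = t + 2 g$)
$\left(-435 + q{\left(8 - R{\left(G \right)},-12 \right)}\right)^{2} = \left(-435 + \left(\left(8 - -4\right) + 2 \left(-12\right)\right)\right)^{2} = \left(-435 + \left(\left(8 + 4\right) - 24\right)\right)^{2} = \left(-435 + \left(12 - 24\right)\right)^{2} = \left(-435 - 12\right)^{2} = \left(-447\right)^{2} = 199809$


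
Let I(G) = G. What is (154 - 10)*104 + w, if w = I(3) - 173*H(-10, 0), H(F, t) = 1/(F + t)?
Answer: 149963/10 ≈ 14996.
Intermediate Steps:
w = 203/10 (w = 3 - 173/(-10 + 0) = 3 - 173/(-10) = 3 - 173*(-⅒) = 3 + 173/10 = 203/10 ≈ 20.300)
(154 - 10)*104 + w = (154 - 10)*104 + 203/10 = 144*104 + 203/10 = 14976 + 203/10 = 149963/10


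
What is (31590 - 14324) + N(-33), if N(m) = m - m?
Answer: 17266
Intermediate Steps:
N(m) = 0
(31590 - 14324) + N(-33) = (31590 - 14324) + 0 = 17266 + 0 = 17266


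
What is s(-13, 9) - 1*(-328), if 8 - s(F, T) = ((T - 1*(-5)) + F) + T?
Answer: 326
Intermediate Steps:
s(F, T) = 3 - F - 2*T (s(F, T) = 8 - (((T - 1*(-5)) + F) + T) = 8 - (((T + 5) + F) + T) = 8 - (((5 + T) + F) + T) = 8 - ((5 + F + T) + T) = 8 - (5 + F + 2*T) = 8 + (-5 - F - 2*T) = 3 - F - 2*T)
s(-13, 9) - 1*(-328) = (3 - 1*(-13) - 2*9) - 1*(-328) = (3 + 13 - 18) + 328 = -2 + 328 = 326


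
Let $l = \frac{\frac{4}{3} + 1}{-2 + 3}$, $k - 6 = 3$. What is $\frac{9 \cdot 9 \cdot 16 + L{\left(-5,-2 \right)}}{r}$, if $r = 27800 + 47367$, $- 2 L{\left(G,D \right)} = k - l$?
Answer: $\frac{3878}{225501} \approx 0.017197$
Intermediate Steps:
$k = 9$ ($k = 6 + 3 = 9$)
$l = \frac{7}{3}$ ($l = \frac{4 \cdot \frac{1}{3} + 1}{1} = \left(\frac{4}{3} + 1\right) 1 = \frac{7}{3} \cdot 1 = \frac{7}{3} \approx 2.3333$)
$L{\left(G,D \right)} = - \frac{10}{3}$ ($L{\left(G,D \right)} = - \frac{9 - \frac{7}{3}}{2} = \left(- \frac{1}{2}\right) \frac{20}{3} = - \frac{10}{3}$)
$r = 75167$
$\frac{9 \cdot 9 \cdot 16 + L{\left(-5,-2 \right)}}{r} = \frac{9 \cdot 9 \cdot 16 - \frac{10}{3}}{75167} = \left(9 \cdot 144 - \frac{10}{3}\right) \frac{1}{75167} = \left(1296 - \frac{10}{3}\right) \frac{1}{75167} = \frac{3878}{3} \cdot \frac{1}{75167} = \frac{3878}{225501}$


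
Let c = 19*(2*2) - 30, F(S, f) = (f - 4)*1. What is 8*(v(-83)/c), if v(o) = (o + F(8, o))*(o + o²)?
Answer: -4628080/23 ≈ -2.0122e+5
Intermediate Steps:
F(S, f) = -4 + f (F(S, f) = (-4 + f)*1 = -4 + f)
v(o) = (-4 + 2*o)*(o + o²) (v(o) = (o + (-4 + o))*(o + o²) = (-4 + 2*o)*(o + o²))
c = 46 (c = 19*4 - 30 = 76 - 30 = 46)
8*(v(-83)/c) = 8*((2*(-83)*(-2 + (-83)² - 1*(-83)))/46) = 8*((2*(-83)*(-2 + 6889 + 83))*(1/46)) = 8*((2*(-83)*6970)*(1/46)) = 8*(-1157020*1/46) = 8*(-578510/23) = -4628080/23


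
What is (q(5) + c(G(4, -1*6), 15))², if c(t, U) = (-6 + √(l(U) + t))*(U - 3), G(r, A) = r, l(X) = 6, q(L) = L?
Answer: 5929 - 1608*√10 ≈ 844.06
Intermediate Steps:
c(t, U) = (-6 + √(6 + t))*(-3 + U) (c(t, U) = (-6 + √(6 + t))*(U - 3) = (-6 + √(6 + t))*(-3 + U))
(q(5) + c(G(4, -1*6), 15))² = (5 + (18 - 6*15 - 3*√(6 + 4) + 15*√(6 + 4)))² = (5 + (18 - 90 - 3*√10 + 15*√10))² = (5 + (-72 + 12*√10))² = (-67 + 12*√10)²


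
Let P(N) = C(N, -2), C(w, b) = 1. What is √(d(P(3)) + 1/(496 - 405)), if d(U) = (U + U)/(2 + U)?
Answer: √50505/273 ≈ 0.82320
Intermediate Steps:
P(N) = 1
d(U) = 2*U/(2 + U) (d(U) = (2*U)/(2 + U) = 2*U/(2 + U))
√(d(P(3)) + 1/(496 - 405)) = √(2*1/(2 + 1) + 1/(496 - 405)) = √(2*1/3 + 1/91) = √(2*1*(⅓) + 1/91) = √(⅔ + 1/91) = √(185/273) = √50505/273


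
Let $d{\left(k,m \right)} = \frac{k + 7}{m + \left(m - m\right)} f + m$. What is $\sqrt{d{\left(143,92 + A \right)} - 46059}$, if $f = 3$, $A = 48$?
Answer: $\frac{i \sqrt{8999494}}{14} \approx 214.28 i$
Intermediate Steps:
$d{\left(k,m \right)} = m + \frac{3 \left(7 + k\right)}{m}$ ($d{\left(k,m \right)} = \frac{k + 7}{m + \left(m - m\right)} 3 + m = \frac{7 + k}{m + 0} \cdot 3 + m = \frac{7 + k}{m} 3 + m = \frac{3 \left(7 + k\right)}{m} + m = m + \frac{3 \left(7 + k\right)}{m}$)
$\sqrt{d{\left(143,92 + A \right)} - 46059} = \sqrt{\frac{21 + \left(92 + 48\right)^{2} + 3 \cdot 143}{92 + 48} - 46059} = \sqrt{\frac{21 + 140^{2} + 429}{140} - 46059} = \sqrt{\frac{21 + 19600 + 429}{140} - 46059} = \sqrt{\frac{1}{140} \cdot 20050 - 46059} = \sqrt{\frac{2005}{14} - 46059} = \sqrt{- \frac{642821}{14}} = \frac{i \sqrt{8999494}}{14}$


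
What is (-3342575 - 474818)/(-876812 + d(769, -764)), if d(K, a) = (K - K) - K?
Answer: 3817393/877581 ≈ 4.3499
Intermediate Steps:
d(K, a) = -K (d(K, a) = 0 - K = -K)
(-3342575 - 474818)/(-876812 + d(769, -764)) = (-3342575 - 474818)/(-876812 - 1*769) = -3817393/(-876812 - 769) = -3817393/(-877581) = -3817393*(-1/877581) = 3817393/877581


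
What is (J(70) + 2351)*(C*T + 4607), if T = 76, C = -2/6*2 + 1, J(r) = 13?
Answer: 10950836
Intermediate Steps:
C = ⅓ (C = -2*⅙*2 + 1 = -⅓*2 + 1 = -⅔ + 1 = ⅓ ≈ 0.33333)
(J(70) + 2351)*(C*T + 4607) = (13 + 2351)*((⅓)*76 + 4607) = 2364*(76/3 + 4607) = 2364*(13897/3) = 10950836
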